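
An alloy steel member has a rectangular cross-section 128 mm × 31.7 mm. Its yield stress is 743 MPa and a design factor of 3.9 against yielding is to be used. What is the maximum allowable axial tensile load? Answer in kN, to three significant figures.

σ_allow = 743/3.9 = 190.5 MPa.
A = 128×31.7 = 4058 mm².
F_allow = σ_allow × A = 190.5×4058 = 773000 N.

F_allow = 773 kN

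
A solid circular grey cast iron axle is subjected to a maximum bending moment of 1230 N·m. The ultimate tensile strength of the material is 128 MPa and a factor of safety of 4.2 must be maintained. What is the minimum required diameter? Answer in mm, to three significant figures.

σ_allow = 128/4.2 = 30.48 MPa.
For a solid circular section σ = 32M/(πd³), so d³ = 32M/(π σ_allow) = 32×1230000/(π×30.48) = 411100 mm³.
d = 74.36 mm.

d = 74.4 mm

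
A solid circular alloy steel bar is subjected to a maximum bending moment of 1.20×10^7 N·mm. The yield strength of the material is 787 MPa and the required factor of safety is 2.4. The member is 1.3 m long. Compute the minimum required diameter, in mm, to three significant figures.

σ_allow = 787/2.4 = 327.9 MPa.
For a solid circular section σ = 32M/(πd³), so d³ = 32M/(π σ_allow) = 32×1.2000×10^7/(π×327.9) = 372800 mm³.
d = 71.97 mm.

d = 72.0 mm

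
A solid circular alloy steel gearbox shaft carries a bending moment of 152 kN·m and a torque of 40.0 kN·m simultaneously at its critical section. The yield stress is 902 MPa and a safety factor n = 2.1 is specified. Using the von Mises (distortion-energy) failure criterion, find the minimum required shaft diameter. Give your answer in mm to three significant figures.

σ_allow = σ_y/n = 902/2.1 = 429.5 MPa.
For a solid shaft σ_b = 32M/(πd³) and τ = 16T/(πd³), so the von Mises stress is σ' = (16/πd³)·√(4M²+3T²).
√(4M²+3T²) = √(4×(1.520×10^8)² + 3×(4.000×10^7)²) = 3.118×10^8 N·mm.
d³ = 16×3.118×10^8/(π×429.5) = 3.697×10^6 mm³.
d = 154.6 mm.

d = 155 mm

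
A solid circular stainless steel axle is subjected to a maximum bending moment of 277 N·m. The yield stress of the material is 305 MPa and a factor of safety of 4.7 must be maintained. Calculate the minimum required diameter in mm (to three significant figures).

d = 35.2 mm

σ_allow = 305/4.7 = 64.89 MPa.
For a solid circular section σ = 32M/(πd³), so d³ = 32M/(π σ_allow) = 32×277000/(π×64.89) = 43480 mm³.
d = 35.16 mm.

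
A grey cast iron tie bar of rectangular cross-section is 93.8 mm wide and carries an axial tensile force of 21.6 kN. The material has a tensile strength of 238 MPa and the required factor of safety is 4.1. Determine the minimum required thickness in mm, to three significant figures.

σ_allow = 238/4.1 = 58.05 MPa.
Required area A = F/σ_allow = 21600/58.05 = 372.1 mm².
t = A/w = 372.1/93.8 = 3.967 mm.

t = 3.97 mm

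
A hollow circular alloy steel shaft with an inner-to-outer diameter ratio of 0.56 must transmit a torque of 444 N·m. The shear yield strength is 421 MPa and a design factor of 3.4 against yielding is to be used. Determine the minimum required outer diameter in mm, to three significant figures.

d_o = 27.3 mm

τ_allow = 421/3.4 = 123.8 MPa.
For a hollow shaft τ = 16T/[πd_o³(1−k⁴)] with k = 0.56, so 1−k⁴ = 0.9017.
d_o³ = 16T/[π τ_allow (1−k⁴)] = 16×444000/(π×123.8×0.9017) = 20250 mm³.
d_o = 27.26 mm.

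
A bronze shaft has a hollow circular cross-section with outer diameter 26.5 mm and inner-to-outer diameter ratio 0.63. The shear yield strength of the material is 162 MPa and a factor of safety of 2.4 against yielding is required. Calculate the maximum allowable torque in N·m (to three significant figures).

T_allow = 208 N·m

τ_allow = 162/2.4 = 67.50 MPa.
For a hollow shaft T_allow = τ_allow·πd_o³(1−k⁴)/16 with 1−k⁴ = 0.8425, so πd_o³(1−k⁴)/16 = 3078 mm³.
T_allow = 67.50×3078 = 207800 N·mm = 207.8 N·m.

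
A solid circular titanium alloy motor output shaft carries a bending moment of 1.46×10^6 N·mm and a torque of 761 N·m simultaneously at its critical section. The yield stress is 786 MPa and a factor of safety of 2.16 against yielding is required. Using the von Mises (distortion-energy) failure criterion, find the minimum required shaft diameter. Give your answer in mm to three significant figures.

σ_allow = σ_y/n = 786/2.16 = 363.9 MPa.
For a solid shaft σ_b = 32M/(πd³) and τ = 16T/(πd³), so the von Mises stress is σ' = (16/πd³)·√(4M²+3T²).
√(4M²+3T²) = √(4×(1.460×10^6)² + 3×(761000)²) = 3.204×10^6 N·mm.
d³ = 16×3.204×10^6/(π×363.9) = 44840 mm³.
d = 35.53 mm.

d = 35.5 mm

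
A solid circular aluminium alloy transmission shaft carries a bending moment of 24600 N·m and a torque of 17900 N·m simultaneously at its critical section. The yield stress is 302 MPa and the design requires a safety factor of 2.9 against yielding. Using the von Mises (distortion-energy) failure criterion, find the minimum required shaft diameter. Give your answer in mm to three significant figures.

σ_allow = σ_y/n = 302/2.9 = 104.1 MPa.
For a solid shaft σ_b = 32M/(πd³) and τ = 16T/(πd³), so the von Mises stress is σ' = (16/πd³)·√(4M²+3T²).
√(4M²+3T²) = √(4×(2.460×10^7)² + 3×(1.790×10^7)²) = 5.815×10^7 N·mm.
d³ = 16×5.815×10^7/(π×104.1) = 2.844×10^6 mm³.
d = 141.7 mm.

d = 142 mm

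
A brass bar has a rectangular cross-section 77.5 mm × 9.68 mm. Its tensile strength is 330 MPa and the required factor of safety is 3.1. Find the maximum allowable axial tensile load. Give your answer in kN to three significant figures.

σ_allow = 330/3.1 = 106.5 MPa.
A = 77.5×9.68 = 750.2 mm².
F_allow = σ_allow × A = 106.5×750.2 = 79860 N.

F_allow = 79.9 kN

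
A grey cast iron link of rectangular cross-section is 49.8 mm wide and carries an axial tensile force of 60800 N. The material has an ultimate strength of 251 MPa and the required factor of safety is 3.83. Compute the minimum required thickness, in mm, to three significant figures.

t = 18.6 mm

σ_allow = 251/3.83 = 65.54 MPa.
Required area A = F/σ_allow = 60800/65.54 = 927.7 mm².
t = A/w = 927.7/49.8 = 18.63 mm.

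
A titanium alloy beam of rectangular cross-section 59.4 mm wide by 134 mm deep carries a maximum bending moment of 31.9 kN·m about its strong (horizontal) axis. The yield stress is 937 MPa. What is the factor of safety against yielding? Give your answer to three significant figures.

n = 5.22

Section modulus S = bh²/6 = 59.4×134²/6 = 177800 mm³.
σ = M/S = 3.1900×10^7/177800 = 179.5 MPa.
n = 937/179.5 = 5.221.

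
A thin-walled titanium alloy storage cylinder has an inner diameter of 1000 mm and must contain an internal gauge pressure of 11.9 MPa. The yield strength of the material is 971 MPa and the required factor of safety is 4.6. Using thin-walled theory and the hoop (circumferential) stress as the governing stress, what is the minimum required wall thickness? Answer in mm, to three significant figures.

t = 28.2 mm

σ_allow = 971/4.6 = 211.1 MPa.
Hoop stress σ_h = pD/(2t), so t = pD/(2σ_allow) = 11.9×1000/(2×211.1) = 28.19 mm.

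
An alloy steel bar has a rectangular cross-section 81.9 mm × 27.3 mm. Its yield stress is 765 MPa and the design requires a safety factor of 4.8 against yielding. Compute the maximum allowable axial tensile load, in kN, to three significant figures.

σ_allow = 765/4.8 = 159.4 MPa.
A = 81.9×27.3 = 2236 mm².
F_allow = σ_allow × A = 159.4×2236 = 356300 N.

F_allow = 356 kN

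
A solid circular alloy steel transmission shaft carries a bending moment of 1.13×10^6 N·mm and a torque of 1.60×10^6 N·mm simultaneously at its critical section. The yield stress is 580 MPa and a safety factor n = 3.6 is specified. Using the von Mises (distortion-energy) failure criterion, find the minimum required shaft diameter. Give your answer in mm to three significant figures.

σ_allow = σ_y/n = 580/3.6 = 161.1 MPa.
For a solid shaft σ_b = 32M/(πd³) and τ = 16T/(πd³), so the von Mises stress is σ' = (16/πd³)·√(4M²+3T²).
√(4M²+3T²) = √(4×(1.130×10^6)² + 3×(1.600×10^6)²) = 3.576×10^6 N·mm.
d³ = 16×3.576×10^6/(π×161.1) = 113000 mm³.
d = 48.35 mm.

d = 48.4 mm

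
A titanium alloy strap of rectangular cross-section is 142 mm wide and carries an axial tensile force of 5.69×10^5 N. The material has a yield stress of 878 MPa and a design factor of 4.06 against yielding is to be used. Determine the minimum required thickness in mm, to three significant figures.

σ_allow = 878/4.06 = 216.3 MPa.
Required area A = F/σ_allow = 569000/216.3 = 2631 mm².
t = A/w = 2631/142 = 18.53 mm.

t = 18.5 mm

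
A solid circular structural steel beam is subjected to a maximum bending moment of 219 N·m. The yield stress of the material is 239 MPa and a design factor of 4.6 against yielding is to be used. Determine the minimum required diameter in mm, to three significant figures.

d = 35.0 mm

σ_allow = 239/4.6 = 51.96 MPa.
For a solid circular section σ = 32M/(πd³), so d³ = 32M/(π σ_allow) = 32×219000/(π×51.96) = 42930 mm³.
d = 35.02 mm.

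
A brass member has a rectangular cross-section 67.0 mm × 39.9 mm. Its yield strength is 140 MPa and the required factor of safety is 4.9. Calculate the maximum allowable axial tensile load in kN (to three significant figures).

σ_allow = 140/4.9 = 28.57 MPa.
A = 67.0×39.9 = 2673 mm².
F_allow = σ_allow × A = 28.57×2673 = 76380 N.

F_allow = 76.4 kN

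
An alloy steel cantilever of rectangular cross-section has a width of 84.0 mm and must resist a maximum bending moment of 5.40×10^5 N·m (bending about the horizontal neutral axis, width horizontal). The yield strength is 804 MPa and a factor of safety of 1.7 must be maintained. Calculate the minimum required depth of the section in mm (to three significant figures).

σ_allow = 804/1.7 = 472.9 MPa.
For a rectangular section σ = 6M/(bh²), so h² = 6M/(b σ_allow) = 6×5.4000×10^8/(84.0×472.9) = 81560 mm².
h = 285.6 mm.

h = 286 mm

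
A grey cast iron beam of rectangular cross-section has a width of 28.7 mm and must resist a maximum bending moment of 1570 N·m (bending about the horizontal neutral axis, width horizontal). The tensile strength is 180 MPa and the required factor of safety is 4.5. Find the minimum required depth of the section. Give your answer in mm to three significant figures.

σ_allow = 180/4.5 = 40.00 MPa.
For a rectangular section σ = 6M/(bh²), so h² = 6M/(b σ_allow) = 6×1570000/(28.7×40.00) = 8206 mm².
h = 90.58 mm.

h = 90.6 mm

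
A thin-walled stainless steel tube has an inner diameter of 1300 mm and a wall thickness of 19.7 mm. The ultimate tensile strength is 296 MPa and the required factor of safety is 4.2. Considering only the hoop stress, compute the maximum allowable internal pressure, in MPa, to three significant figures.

σ_allow = 296/4.2 = 70.48 MPa.
σ_h = pD/(2t) → p_allow = 2σ_allow t/D = 2×70.48×19.7/1300 = 2.136 MPa.

p_allow = 2.14 MPa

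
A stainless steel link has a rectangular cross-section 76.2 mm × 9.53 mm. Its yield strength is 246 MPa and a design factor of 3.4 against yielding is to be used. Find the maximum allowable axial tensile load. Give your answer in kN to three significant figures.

F_allow = 52.5 kN

σ_allow = 246/3.4 = 72.35 MPa.
A = 76.2×9.53 = 726.2 mm².
F_allow = σ_allow × A = 72.35×726.2 = 52540 N.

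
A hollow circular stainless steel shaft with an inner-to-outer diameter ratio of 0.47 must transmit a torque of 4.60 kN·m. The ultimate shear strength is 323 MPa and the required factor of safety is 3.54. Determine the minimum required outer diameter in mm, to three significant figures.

τ_allow = 323/3.54 = 91.24 MPa.
For a hollow shaft τ = 16T/[πd_o³(1−k⁴)] with k = 0.47, so 1−k⁴ = 0.9512.
d_o³ = 16T/[π τ_allow (1−k⁴)] = 16×4600000/(π×91.24×0.9512) = 269900 mm³.
d_o = 64.63 mm.

d_o = 64.6 mm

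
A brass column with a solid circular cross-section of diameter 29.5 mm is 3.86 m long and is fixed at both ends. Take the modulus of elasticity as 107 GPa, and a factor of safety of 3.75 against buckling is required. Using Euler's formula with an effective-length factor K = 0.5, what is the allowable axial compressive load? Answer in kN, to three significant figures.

P_allow = 2.81 kN

I = πd⁴/64 = π×29.5⁴/64 = 37180 mm⁴.
Effective length L_e = KL = 0.5×3.86 m = 1930 mm.
Euler critical load P_cr = π²EI/L_e² = π²×107000×37180/1930² = 10540 N.
P_allow = P_cr/n = 10540/3.75 = 2811 N.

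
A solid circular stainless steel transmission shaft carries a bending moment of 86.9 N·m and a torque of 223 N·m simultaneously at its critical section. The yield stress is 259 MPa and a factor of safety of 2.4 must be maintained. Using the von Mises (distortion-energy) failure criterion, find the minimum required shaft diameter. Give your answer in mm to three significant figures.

d = 27.1 mm

σ_allow = σ_y/n = 259/2.4 = 107.9 MPa.
For a solid shaft σ_b = 32M/(πd³) and τ = 16T/(πd³), so the von Mises stress is σ' = (16/πd³)·√(4M²+3T²).
√(4M²+3T²) = √(4×(86900)² + 3×(223000)²) = 423500 N·mm.
d³ = 16×423500/(π×107.9) = 19990 mm³.
d = 27.14 mm.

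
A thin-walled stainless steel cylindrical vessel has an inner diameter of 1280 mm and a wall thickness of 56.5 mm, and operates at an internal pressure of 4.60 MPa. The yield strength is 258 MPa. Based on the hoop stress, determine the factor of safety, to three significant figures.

n = 4.95

σ_h = pD/(2t) = 4.60×1280/(2×56.5) = 52.11 MPa.
n = 258/52.11 = 4.951.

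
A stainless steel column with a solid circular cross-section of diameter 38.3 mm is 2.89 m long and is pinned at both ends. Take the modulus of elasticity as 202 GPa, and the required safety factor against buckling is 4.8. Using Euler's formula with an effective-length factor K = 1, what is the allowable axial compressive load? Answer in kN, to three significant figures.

P_allow = 5.25 kN

I = πd⁴/64 = π×38.3⁴/64 = 105600 mm⁴.
Effective length L_e = KL = 1×2.89 m = 2890 mm.
Euler critical load P_cr = π²EI/L_e² = π²×202000×105600/2890² = 25210 N.
P_allow = P_cr/n = 25210/4.8 = 5253 N.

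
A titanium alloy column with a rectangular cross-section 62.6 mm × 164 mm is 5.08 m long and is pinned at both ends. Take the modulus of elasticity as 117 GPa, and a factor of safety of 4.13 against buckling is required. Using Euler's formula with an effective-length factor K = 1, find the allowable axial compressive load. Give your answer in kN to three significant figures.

Buckling occurs about the weak axis: I_min = h·b³/12 = 164×62.6³/12 = 3.353×10^6 mm⁴ (b = 62.6 mm is the smaller dimension).
Effective length L_e = KL = 1×5.08 m = 5080 mm.
Euler critical load P_cr = π²EI/L_e² = π²×117000×3.353×10^6/5080² = 150000 N.
P_allow = P_cr/n = 150000/4.13 = 36320 N.

P_allow = 36.3 kN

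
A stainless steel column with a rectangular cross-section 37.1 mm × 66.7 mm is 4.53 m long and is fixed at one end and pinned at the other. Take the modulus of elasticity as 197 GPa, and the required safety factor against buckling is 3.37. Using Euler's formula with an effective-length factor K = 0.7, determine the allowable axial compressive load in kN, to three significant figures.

Buckling occurs about the weak axis: I_min = h·b³/12 = 66.7×37.1³/12 = 283800 mm⁴ (b = 37.1 mm is the smaller dimension).
Effective length L_e = KL = 0.7×4.53 m = 3171 mm.
Euler critical load P_cr = π²EI/L_e² = π²×197000×283800/3171² = 54880 N.
P_allow = P_cr/n = 54880/3.37 = 16290 N.

P_allow = 16.3 kN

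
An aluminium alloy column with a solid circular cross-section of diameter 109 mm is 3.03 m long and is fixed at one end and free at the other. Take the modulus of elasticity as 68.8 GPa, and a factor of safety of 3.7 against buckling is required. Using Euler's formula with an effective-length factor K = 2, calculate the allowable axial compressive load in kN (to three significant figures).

I = πd⁴/64 = π×109⁴/64 = 6.929×10^6 mm⁴.
Effective length L_e = KL = 2×3.03 m = 6060 mm.
Euler critical load P_cr = π²EI/L_e² = π²×68800×6.929×10^6/6060² = 128100 N.
P_allow = P_cr/n = 128100/3.7 = 34630 N.

P_allow = 34.6 kN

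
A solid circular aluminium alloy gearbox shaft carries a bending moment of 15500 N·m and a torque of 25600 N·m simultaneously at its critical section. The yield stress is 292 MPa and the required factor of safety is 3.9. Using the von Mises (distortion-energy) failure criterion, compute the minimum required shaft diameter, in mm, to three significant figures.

d = 154 mm

σ_allow = σ_y/n = 292/3.9 = 74.87 MPa.
For a solid shaft σ_b = 32M/(πd³) and τ = 16T/(πd³), so the von Mises stress is σ' = (16/πd³)·√(4M²+3T²).
√(4M²+3T²) = √(4×(1.550×10^7)² + 3×(2.560×10^7)²) = 5.410×10^7 N·mm.
d³ = 16×5.410×10^7/(π×74.87) = 3.680×10^6 mm³.
d = 154.4 mm.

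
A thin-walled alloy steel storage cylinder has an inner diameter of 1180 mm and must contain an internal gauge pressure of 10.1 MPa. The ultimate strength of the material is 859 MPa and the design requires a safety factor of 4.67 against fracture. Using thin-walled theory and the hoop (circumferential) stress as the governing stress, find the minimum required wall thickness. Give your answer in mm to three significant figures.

t = 32.4 mm

σ_allow = 859/4.67 = 183.9 MPa.
Hoop stress σ_h = pD/(2t), so t = pD/(2σ_allow) = 10.1×1180/(2×183.9) = 32.40 mm.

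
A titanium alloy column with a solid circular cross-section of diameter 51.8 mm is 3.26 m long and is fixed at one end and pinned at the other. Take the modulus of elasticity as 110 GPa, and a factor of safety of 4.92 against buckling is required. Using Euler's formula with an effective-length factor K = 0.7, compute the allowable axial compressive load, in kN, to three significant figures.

P_allow = 15.0 kN

I = πd⁴/64 = π×51.8⁴/64 = 353400 mm⁴.
Effective length L_e = KL = 0.7×3.26 m = 2282 mm.
Euler critical load P_cr = π²EI/L_e² = π²×110000×353400/2282² = 73680 N.
P_allow = P_cr/n = 73680/4.92 = 14980 N.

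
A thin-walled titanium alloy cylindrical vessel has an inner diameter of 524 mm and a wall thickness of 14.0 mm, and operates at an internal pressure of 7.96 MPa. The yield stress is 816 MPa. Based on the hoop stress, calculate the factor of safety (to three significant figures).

σ_h = pD/(2t) = 7.96×524/(2×14.0) = 149.0 MPa.
n = 816/149.0 = 5.478.

n = 5.48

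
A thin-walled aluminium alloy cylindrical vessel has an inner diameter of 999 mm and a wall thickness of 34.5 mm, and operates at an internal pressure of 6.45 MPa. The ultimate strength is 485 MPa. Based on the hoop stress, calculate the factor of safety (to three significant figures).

n = 5.19

σ_h = pD/(2t) = 6.45×999/(2×34.5) = 93.38 MPa.
n = 485/93.38 = 5.194.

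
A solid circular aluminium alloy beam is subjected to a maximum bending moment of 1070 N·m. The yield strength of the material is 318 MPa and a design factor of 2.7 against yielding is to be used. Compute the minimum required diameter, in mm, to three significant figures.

d = 45.2 mm

σ_allow = 318/2.7 = 117.8 MPa.
For a solid circular section σ = 32M/(πd³), so d³ = 32M/(π σ_allow) = 32×1070000/(π×117.8) = 92540 mm³.
d = 45.23 mm.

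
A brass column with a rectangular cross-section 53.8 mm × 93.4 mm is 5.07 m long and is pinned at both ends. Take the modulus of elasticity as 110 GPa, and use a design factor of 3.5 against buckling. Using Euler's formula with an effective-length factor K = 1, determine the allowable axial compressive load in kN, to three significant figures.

Buckling occurs about the weak axis: I_min = h·b³/12 = 93.4×53.8³/12 = 1.212×10^6 mm⁴ (b = 53.8 mm is the smaller dimension).
Effective length L_e = KL = 1×5.07 m = 5070 mm.
Euler critical load P_cr = π²EI/L_e² = π²×110000×1.212×10^6/5070² = 51190 N.
P_allow = P_cr/n = 51190/3.5 = 14630 N.

P_allow = 14.6 kN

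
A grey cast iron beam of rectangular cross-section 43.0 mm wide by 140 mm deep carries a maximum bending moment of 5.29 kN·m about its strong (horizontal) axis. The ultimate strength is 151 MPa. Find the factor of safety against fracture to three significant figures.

Section modulus S = bh²/6 = 43.0×140²/6 = 140500 mm³.
σ = M/S = 5290000/140500 = 37.66 MPa.
n = 151/37.66 = 4.010.

n = 4.01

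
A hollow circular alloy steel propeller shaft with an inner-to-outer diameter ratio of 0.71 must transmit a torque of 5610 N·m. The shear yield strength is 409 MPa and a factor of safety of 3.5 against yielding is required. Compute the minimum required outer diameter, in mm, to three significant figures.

d_o = 69.0 mm

τ_allow = 409/3.5 = 116.9 MPa.
For a hollow shaft τ = 16T/[πd_o³(1−k⁴)] with k = 0.71, so 1−k⁴ = 0.7459.
d_o³ = 16T/[π τ_allow (1−k⁴)] = 16×5610000/(π×116.9×0.7459) = 327800 mm³.
d_o = 68.95 mm.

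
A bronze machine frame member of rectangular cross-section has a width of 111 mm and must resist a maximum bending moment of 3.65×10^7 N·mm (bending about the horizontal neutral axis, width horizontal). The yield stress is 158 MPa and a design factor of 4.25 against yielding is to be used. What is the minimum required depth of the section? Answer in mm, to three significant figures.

σ_allow = 158/4.25 = 37.18 MPa.
For a rectangular section σ = 6M/(bh²), so h² = 6M/(b σ_allow) = 6×3.6500×10^7/(111×37.18) = 53070 mm².
h = 230.4 mm.

h = 230 mm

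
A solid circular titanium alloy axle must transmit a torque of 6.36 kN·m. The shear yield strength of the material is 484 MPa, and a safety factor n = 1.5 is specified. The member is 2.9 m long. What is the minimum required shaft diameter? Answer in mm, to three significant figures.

d = 46.5 mm

Allowable shear stress τ_allow = 484/1.5 = 322.7 MPa.
For a solid shaft τ = 16T/(πd³), so d³ = 16T/(π τ_allow) = 16×6360000/(π×322.7) = 100400 mm³.
d = (100400)^(1/3) = 46.48 mm.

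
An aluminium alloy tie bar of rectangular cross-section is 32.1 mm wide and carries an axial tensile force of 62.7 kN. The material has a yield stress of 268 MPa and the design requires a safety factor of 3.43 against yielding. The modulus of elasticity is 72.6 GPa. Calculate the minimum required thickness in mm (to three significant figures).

σ_allow = 268/3.43 = 78.13 MPa.
Required area A = F/σ_allow = 62700/78.13 = 802.5 mm².
t = A/w = 802.5/32.1 = 25.00 mm.

t = 25.0 mm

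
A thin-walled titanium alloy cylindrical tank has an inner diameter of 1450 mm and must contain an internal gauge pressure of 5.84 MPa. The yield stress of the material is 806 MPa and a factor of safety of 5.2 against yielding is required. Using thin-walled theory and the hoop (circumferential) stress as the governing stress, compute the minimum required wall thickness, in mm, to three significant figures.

t = 27.3 mm

σ_allow = 806/5.2 = 155.0 MPa.
Hoop stress σ_h = pD/(2t), so t = pD/(2σ_allow) = 5.84×1450/(2×155.0) = 27.32 mm.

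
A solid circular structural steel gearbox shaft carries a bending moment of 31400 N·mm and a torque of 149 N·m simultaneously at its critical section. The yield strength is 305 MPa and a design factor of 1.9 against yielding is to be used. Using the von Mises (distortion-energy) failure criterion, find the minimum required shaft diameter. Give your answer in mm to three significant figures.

d = 20.3 mm

σ_allow = σ_y/n = 305/1.9 = 160.5 MPa.
For a solid shaft σ_b = 32M/(πd³) and τ = 16T/(πd³), so the von Mises stress is σ' = (16/πd³)·√(4M²+3T²).
√(4M²+3T²) = √(4×(31400)² + 3×(149000)²) = 265600 N·mm.
d³ = 16×265600/(π×160.5) = 8427 mm³.
d = 20.35 mm.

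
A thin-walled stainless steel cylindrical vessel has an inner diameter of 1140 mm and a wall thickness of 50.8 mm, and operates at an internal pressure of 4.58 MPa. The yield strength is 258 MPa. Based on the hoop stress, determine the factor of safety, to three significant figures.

σ_h = pD/(2t) = 4.58×1140/(2×50.8) = 51.39 MPa.
n = 258/51.39 = 5.020.

n = 5.02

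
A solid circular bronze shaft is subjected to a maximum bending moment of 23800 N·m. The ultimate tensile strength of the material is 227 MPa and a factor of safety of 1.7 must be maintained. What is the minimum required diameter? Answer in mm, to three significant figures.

σ_allow = 227/1.7 = 133.5 MPa.
For a solid circular section σ = 32M/(πd³), so d³ = 32M/(π σ_allow) = 32×2.3800×10^7/(π×133.5) = 1.816×10^6 mm³.
d = 122.0 mm.

d = 122 mm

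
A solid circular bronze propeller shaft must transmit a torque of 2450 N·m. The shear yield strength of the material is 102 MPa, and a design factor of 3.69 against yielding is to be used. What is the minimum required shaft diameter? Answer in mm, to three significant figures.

Allowable shear stress τ_allow = 102/3.69 = 27.64 MPa.
For a solid shaft τ = 16T/(πd³), so d³ = 16T/(π τ_allow) = 16×2450000/(π×27.64) = 451400 mm³.
d = (451400)^(1/3) = 76.71 mm.

d = 76.7 mm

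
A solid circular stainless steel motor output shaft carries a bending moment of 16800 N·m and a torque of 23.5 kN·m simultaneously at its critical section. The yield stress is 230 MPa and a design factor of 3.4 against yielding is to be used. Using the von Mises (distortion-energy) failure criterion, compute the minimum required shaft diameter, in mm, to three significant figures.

d = 158 mm

σ_allow = σ_y/n = 230/3.4 = 67.65 MPa.
For a solid shaft σ_b = 32M/(πd³) and τ = 16T/(πd³), so the von Mises stress is σ' = (16/πd³)·√(4M²+3T²).
√(4M²+3T²) = √(4×(1.680×10^7)² + 3×(2.350×10^7)²) = 5.278×10^7 N·mm.
d³ = 16×5.278×10^7/(π×67.65) = 3.974×10^6 mm³.
d = 158.4 mm.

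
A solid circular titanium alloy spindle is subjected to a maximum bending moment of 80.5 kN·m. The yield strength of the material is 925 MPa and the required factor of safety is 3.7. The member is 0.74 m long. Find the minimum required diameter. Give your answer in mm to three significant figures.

σ_allow = 925/3.7 = 250.0 MPa.
For a solid circular section σ = 32M/(πd³), so d³ = 32M/(π σ_allow) = 32×8.0500×10^7/(π×250.0) = 3.280×10^6 mm³.
d = 148.6 mm.

d = 149 mm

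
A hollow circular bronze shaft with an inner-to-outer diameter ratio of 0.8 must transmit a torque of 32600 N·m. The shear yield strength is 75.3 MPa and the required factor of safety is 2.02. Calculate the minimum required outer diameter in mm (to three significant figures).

d_o = 196 mm

τ_allow = 75.3/2.02 = 37.28 MPa.
For a hollow shaft τ = 16T/[πd_o³(1−k⁴)] with k = 0.8, so 1−k⁴ = 0.5904.
d_o³ = 16T/[π τ_allow (1−k⁴)] = 16×3.2600×10^7/(π×37.28×0.5904) = 7.544×10^6 mm³.
d_o = 196.1 mm.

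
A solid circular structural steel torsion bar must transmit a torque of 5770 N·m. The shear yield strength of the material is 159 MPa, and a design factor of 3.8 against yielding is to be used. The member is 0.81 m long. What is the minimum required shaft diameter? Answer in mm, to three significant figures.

d = 88.9 mm

Allowable shear stress τ_allow = 159/3.8 = 41.84 MPa.
For a solid shaft τ = 16T/(πd³), so d³ = 16T/(π τ_allow) = 16×5770000/(π×41.84) = 702300 mm³.
d = (702300)^(1/3) = 88.89 mm.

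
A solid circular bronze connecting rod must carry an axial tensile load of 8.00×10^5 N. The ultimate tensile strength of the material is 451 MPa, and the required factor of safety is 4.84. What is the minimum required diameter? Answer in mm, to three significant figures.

d = 105 mm

Allowable stress σ_allow = 451/4.84 = 93.18 MPa.
Required area A = F/σ_allow = 800000/93.18 = 8585 mm².
A = πd²/4 → d = √(4A/π) = 104.6 mm.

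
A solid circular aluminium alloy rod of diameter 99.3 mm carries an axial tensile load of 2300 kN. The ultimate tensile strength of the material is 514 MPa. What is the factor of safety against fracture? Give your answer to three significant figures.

n = 1.73

A = πd²/4 = 7744 mm².
σ = F/A = 2300000/7744 = 297.0 MPa.
n = 514/297.0 = 1.731.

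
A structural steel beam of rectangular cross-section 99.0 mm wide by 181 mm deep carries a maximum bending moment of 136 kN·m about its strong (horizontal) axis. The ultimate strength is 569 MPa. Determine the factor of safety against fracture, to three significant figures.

Section modulus S = bh²/6 = 99.0×181²/6 = 540600 mm³.
σ = M/S = 1.3600×10^8/540600 = 251.6 MPa.
n = 569/251.6 = 2.262.

n = 2.26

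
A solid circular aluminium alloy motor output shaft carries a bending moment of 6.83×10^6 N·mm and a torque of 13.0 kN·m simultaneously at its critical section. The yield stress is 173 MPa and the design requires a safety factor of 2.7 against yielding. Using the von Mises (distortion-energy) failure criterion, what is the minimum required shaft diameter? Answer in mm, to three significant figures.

d = 128 mm

σ_allow = σ_y/n = 173/2.7 = 64.07 MPa.
For a solid shaft σ_b = 32M/(πd³) and τ = 16T/(πd³), so the von Mises stress is σ' = (16/πd³)·√(4M²+3T²).
√(4M²+3T²) = √(4×(6.830×10^6)² + 3×(1.300×10^7)²) = 2.634×10^7 N·mm.
d³ = 16×2.634×10^7/(π×64.07) = 2.093×10^6 mm³.
d = 127.9 mm.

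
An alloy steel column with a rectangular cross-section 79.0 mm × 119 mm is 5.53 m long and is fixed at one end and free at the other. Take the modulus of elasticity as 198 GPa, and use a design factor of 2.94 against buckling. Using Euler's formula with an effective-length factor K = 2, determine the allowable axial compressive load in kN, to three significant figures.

P_allow = 26.6 kN

Buckling occurs about the weak axis: I_min = h·b³/12 = 119×79.0³/12 = 4.889×10^6 mm⁴ (b = 79.0 mm is the smaller dimension).
Effective length L_e = KL = 2×5.53 m = 11060 mm.
Euler critical load P_cr = π²EI/L_e² = π²×198000×4.889×10^6/11060² = 78110 N.
P_allow = P_cr/n = 78110/2.94 = 26570 N.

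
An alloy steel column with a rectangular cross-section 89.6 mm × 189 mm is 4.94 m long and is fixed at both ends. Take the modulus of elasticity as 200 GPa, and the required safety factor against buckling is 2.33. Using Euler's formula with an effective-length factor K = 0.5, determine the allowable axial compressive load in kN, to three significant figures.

P_allow = 1570 kN

Buckling occurs about the weak axis: I_min = h·b³/12 = 189×89.6³/12 = 1.133×10^7 mm⁴ (b = 89.6 mm is the smaller dimension).
Effective length L_e = KL = 0.5×4.94 m = 2470 mm.
Euler critical load P_cr = π²EI/L_e² = π²×200000×1.133×10^7/2470² = 3.666×10^6 N.
P_allow = P_cr/n = 3.666×10^6/2.33 = 1.573×10^6 N.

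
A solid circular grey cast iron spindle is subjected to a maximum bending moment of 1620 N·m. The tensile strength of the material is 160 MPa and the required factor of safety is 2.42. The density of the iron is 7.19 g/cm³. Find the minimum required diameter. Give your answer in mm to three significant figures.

d = 63.0 mm

σ_allow = 160/2.42 = 66.12 MPa.
For a solid circular section σ = 32M/(πd³), so d³ = 32M/(π σ_allow) = 32×1620000/(π×66.12) = 249600 mm³.
d = 62.96 mm.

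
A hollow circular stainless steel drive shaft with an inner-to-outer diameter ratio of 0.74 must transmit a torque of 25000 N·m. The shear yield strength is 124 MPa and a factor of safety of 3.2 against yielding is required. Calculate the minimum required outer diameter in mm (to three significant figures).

τ_allow = 124/3.2 = 38.75 MPa.
For a hollow shaft τ = 16T/[πd_o³(1−k⁴)] with k = 0.74, so 1−k⁴ = 0.7001.
d_o³ = 16T/[π τ_allow (1−k⁴)] = 16×2.5000×10^7/(π×38.75×0.7001) = 4.693×10^6 mm³.
d_o = 167.4 mm.

d_o = 167 mm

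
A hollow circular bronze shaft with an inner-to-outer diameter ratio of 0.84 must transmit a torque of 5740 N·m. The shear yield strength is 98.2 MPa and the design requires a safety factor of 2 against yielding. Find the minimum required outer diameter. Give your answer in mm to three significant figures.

τ_allow = 98.2/2 = 49.10 MPa.
For a hollow shaft τ = 16T/[πd_o³(1−k⁴)] with k = 0.84, so 1−k⁴ = 0.5021.
d_o³ = 16T/[π τ_allow (1−k⁴)] = 16×5740000/(π×49.10×0.5021) = 1.186×10^6 mm³.
d_o = 105.8 mm.

d_o = 106 mm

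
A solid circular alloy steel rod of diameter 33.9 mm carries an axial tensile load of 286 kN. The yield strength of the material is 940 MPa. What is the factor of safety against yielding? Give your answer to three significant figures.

A = πd²/4 = 902.6 mm².
σ = F/A = 286000/902.6 = 316.9 MPa.
n = 940/316.9 = 2.967.

n = 2.97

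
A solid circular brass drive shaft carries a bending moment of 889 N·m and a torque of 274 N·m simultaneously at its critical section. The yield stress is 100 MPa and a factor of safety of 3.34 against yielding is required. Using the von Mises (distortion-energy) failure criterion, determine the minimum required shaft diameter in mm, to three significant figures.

σ_allow = σ_y/n = 100/3.34 = 29.94 MPa.
For a solid shaft σ_b = 32M/(πd³) and τ = 16T/(πd³), so the von Mises stress is σ' = (16/πd³)·√(4M²+3T²).
√(4M²+3T²) = √(4×(889000)² + 3×(274000)²) = 1.840×10^6 N·mm.
d³ = 16×1.840×10^6/(π×29.94) = 313000 mm³.
d = 67.90 mm.

d = 67.9 mm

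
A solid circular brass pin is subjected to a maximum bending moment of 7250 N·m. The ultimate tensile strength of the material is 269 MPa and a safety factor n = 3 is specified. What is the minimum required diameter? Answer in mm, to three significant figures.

d = 93.7 mm

σ_allow = 269/3 = 89.67 MPa.
For a solid circular section σ = 32M/(πd³), so d³ = 32M/(π σ_allow) = 32×7250000/(π×89.67) = 823600 mm³.
d = 93.74 mm.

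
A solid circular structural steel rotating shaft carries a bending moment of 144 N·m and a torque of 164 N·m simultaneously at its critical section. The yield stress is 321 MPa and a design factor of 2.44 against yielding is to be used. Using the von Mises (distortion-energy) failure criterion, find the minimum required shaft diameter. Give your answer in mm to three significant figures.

σ_allow = σ_y/n = 321/2.44 = 131.6 MPa.
For a solid shaft σ_b = 32M/(πd³) and τ = 16T/(πd³), so the von Mises stress is σ' = (16/πd³)·√(4M²+3T²).
√(4M²+3T²) = √(4×(144000)² + 3×(164000)²) = 404500 N·mm.
d³ = 16×404500/(π×131.6) = 15660 mm³.
d = 25.02 mm.

d = 25.0 mm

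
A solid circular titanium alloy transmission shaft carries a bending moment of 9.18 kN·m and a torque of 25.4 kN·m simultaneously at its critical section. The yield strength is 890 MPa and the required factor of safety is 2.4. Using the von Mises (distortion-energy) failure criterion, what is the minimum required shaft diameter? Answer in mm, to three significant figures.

d = 86.8 mm

σ_allow = σ_y/n = 890/2.4 = 370.8 MPa.
For a solid shaft σ_b = 32M/(πd³) and τ = 16T/(πd³), so the von Mises stress is σ' = (16/πd³)·√(4M²+3T²).
√(4M²+3T²) = √(4×(9.180×10^6)² + 3×(2.540×10^7)²) = 4.767×10^7 N·mm.
d³ = 16×4.767×10^7/(π×370.8) = 654700 mm³.
d = 86.83 mm.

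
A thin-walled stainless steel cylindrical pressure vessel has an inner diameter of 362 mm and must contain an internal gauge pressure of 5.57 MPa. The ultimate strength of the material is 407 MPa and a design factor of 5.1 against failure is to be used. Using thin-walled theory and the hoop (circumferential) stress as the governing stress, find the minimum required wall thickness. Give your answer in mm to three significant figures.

t = 12.6 mm

σ_allow = 407/5.1 = 79.80 MPa.
Hoop stress σ_h = pD/(2t), so t = pD/(2σ_allow) = 5.57×362/(2×79.80) = 12.63 mm.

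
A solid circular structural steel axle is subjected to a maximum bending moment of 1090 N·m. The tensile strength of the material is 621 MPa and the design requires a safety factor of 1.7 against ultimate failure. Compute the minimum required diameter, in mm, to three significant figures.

d = 31.2 mm

σ_allow = 621/1.7 = 365.3 MPa.
For a solid circular section σ = 32M/(πd³), so d³ = 32M/(π σ_allow) = 32×1090000/(π×365.3) = 30390 mm³.
d = 31.21 mm.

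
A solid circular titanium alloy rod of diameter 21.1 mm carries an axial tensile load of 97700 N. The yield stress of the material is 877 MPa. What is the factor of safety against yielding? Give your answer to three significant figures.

A = πd²/4 = 349.7 mm².
σ = F/A = 97700/349.7 = 279.4 MPa.
n = 877/279.4 = 3.139.

n = 3.14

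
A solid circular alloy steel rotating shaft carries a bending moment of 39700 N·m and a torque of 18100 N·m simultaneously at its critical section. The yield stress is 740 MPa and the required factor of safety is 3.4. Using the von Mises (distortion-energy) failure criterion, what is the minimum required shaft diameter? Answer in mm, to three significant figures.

σ_allow = σ_y/n = 740/3.4 = 217.6 MPa.
For a solid shaft σ_b = 32M/(πd³) and τ = 16T/(πd³), so the von Mises stress is σ' = (16/πd³)·√(4M²+3T²).
√(4M²+3T²) = √(4×(3.970×10^7)² + 3×(1.810×10^7)²) = 8.537×10^7 N·mm.
d³ = 16×8.537×10^7/(π×217.6) = 1.998×10^6 mm³.
d = 125.9 mm.

d = 126 mm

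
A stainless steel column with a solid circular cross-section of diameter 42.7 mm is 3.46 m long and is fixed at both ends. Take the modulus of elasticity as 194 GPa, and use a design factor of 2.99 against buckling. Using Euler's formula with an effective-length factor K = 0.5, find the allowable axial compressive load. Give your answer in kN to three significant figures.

I = πd⁴/64 = π×42.7⁴/64 = 163200 mm⁴.
Effective length L_e = KL = 0.5×3.46 m = 1730 mm.
Euler critical load P_cr = π²EI/L_e² = π²×194000×163200/1730² = 104400 N.
P_allow = P_cr/n = 104400/2.99 = 34920 N.

P_allow = 34.9 kN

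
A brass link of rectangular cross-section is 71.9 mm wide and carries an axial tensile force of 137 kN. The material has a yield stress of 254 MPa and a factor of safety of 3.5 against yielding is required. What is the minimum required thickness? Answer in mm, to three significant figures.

σ_allow = 254/3.5 = 72.57 MPa.
Required area A = F/σ_allow = 137000/72.57 = 1888 mm².
t = A/w = 1888/71.9 = 26.26 mm.

t = 26.3 mm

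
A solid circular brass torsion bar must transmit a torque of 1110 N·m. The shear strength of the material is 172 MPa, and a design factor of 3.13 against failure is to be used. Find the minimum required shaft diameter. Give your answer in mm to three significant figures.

d = 46.9 mm

Allowable shear stress τ_allow = 172/3.13 = 54.95 MPa.
For a solid shaft τ = 16T/(πd³), so d³ = 16T/(π τ_allow) = 16×1110000/(π×54.95) = 102900 mm³.
d = (102900)^(1/3) = 46.86 mm.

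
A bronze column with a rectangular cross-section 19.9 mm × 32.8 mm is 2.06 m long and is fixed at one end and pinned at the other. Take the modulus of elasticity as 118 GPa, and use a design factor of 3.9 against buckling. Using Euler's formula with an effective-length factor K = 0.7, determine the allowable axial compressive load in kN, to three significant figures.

P_allow = 3.09 kN

Buckling occurs about the weak axis: I_min = h·b³/12 = 32.8×19.9³/12 = 21540 mm⁴ (b = 19.9 mm is the smaller dimension).
Effective length L_e = KL = 0.7×2.06 m = 1442 mm.
Euler critical load P_cr = π²EI/L_e² = π²×118000×21540/1442² = 12060 N.
P_allow = P_cr/n = 12060/3.9 = 3093 N.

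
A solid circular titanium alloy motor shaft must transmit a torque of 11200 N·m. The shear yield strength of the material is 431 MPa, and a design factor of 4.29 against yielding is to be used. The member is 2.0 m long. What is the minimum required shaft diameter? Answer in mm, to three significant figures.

d = 82.8 mm

Allowable shear stress τ_allow = 431/4.29 = 100.5 MPa.
For a solid shaft τ = 16T/(πd³), so d³ = 16T/(π τ_allow) = 16×1.1200×10^7/(π×100.5) = 567800 mm³.
d = (567800)^(1/3) = 82.80 mm.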